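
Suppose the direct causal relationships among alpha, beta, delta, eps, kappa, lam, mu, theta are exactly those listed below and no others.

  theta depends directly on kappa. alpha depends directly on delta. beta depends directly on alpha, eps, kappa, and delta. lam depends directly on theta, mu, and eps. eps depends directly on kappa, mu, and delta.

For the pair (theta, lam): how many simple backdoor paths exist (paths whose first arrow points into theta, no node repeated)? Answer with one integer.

A backdoor path from theta to lam is any simple undirected path whose first edge points into theta (i.e. leaves theta via a parent).
Parents of theta: {kappa}.
Enumerating:
  P1: theta <- kappa -> eps <- mu -> lam
  P2: theta <- kappa -> eps -> lam
  P3: theta <- kappa -> beta <- delta -> eps <- mu -> lam
  P4: theta <- kappa -> beta <- delta -> eps -> lam
  P5: theta <- kappa -> beta <- alpha <- delta -> eps <- mu -> lam
  P6: theta <- kappa -> beta <- alpha <- delta -> eps -> lam
  P7: theta <- kappa -> beta <- eps <- mu -> lam
  P8: theta <- kappa -> beta <- eps -> lam
That exhausts the simple backdoor paths. Count: 8.

8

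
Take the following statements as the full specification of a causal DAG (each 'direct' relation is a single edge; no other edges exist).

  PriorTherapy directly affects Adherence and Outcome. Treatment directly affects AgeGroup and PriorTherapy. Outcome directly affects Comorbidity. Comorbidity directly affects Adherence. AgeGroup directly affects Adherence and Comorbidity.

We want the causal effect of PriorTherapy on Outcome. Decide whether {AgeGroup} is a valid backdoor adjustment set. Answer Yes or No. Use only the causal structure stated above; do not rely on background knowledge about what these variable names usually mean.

Backdoor paths from PriorTherapy to Outcome (paths whose first edge points into PriorTherapy):
  P1: PriorTherapy <- Treatment -> AgeGroup -> Comorbidity <- Outcome
  P2: PriorTherapy <- Treatment -> AgeGroup -> Adherence <- Comorbidity <- Outcome
Condition 1 (no descendant of PriorTherapy in the set): holds — descendants of PriorTherapy are {Adherence, Comorbidity, Outcome}; none are in {AgeGroup}.
Condition 2 (every backdoor path blocked by {AgeGroup}):
  P1: blocked at chain node AgeGroup ∈ conditioning set.
  P2: blocked at chain node AgeGroup ∈ conditioning set.
{AgeGroup} satisfies the backdoor criterion.

Yes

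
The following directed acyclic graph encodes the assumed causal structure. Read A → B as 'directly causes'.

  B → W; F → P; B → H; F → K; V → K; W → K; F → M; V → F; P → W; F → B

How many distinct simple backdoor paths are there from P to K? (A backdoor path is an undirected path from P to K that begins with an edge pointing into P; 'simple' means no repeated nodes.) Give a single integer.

3

A backdoor path from P to K is any simple undirected path whose first edge points into P (i.e. leaves P via a parent).
Parents of P: {F}.
Enumerating:
  P1: P <- F <- V -> K
  P2: P <- F -> B -> W -> K
  P3: P <- F -> K
That exhausts the simple backdoor paths. Count: 3.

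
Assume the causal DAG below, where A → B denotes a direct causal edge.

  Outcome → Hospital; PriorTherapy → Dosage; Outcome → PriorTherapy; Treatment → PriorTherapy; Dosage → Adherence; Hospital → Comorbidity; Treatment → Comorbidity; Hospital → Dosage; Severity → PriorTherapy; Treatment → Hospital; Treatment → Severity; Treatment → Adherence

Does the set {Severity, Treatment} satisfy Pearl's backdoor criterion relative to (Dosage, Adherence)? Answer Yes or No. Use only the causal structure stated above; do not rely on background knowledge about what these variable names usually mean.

Yes

Backdoor paths from Dosage to Adherence (paths whose first edge points into Dosage):
  P1: Dosage <- Hospital <- Treatment -> Adherence
  P2: Dosage <- Hospital <- Outcome -> PriorTherapy <- Treatment -> Adherence
  P3: Dosage <- Hospital <- Outcome -> PriorTherapy <- Severity <- Treatment -> Adherence
  P4: Dosage <- Hospital -> Comorbidity <- Treatment -> Adherence
  P5: Dosage <- PriorTherapy <- Treatment -> Adherence
  P6: Dosage <- PriorTherapy <- Outcome -> Hospital <- Treatment -> Adherence
  P7: Dosage <- PriorTherapy <- Outcome -> Hospital -> Comorbidity <- Treatment -> Adherence
  P8: Dosage <- PriorTherapy <- Severity <- Treatment -> Adherence
Condition 1 (no descendant of Dosage in the set): holds — descendants of Dosage are {Adherence}; none are in {Severity, Treatment}.
Condition 2 (every backdoor path blocked by {Severity, Treatment}):
  P1: blocked at fork node Treatment ∈ conditioning set.
  P2: blocked at collider PriorTherapy (neither it nor any descendant is in the conditioning set).
  P3: blocked at collider PriorTherapy (neither it nor any descendant is in the conditioning set).
  P4: blocked at collider Comorbidity (neither it nor any descendant is in the conditioning set).
  P5: blocked at fork node Treatment ∈ conditioning set.
  P6: blocked at collider Hospital (neither it nor any descendant is in the conditioning set).
  P7: blocked at collider Comorbidity (neither it nor any descendant is in the conditioning set).
  P8: blocked at chain node Severity ∈ conditioning set.
{Severity, Treatment} satisfies the backdoor criterion.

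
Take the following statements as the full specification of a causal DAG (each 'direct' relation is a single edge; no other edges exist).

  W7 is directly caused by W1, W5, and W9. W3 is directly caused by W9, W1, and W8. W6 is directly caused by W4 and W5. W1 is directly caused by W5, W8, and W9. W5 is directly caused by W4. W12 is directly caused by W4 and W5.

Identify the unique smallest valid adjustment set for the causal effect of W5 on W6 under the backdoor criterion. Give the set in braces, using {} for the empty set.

{W4}

Variables eligible for adjustment (non-descendants of W5, excluding W5 and W6): {W4, W8, W9}.
Backdoor paths from W5 to W6:
  P1: W5 <- W4 -> W6
The empty set is not sufficient: P1 (W5 <- W4 -> W6) has no collider blocking it and no conditioned non-collider, so it is open.
Try {W4}:
  P1: blocked at fork node W4 ∈ conditioning set.
{W4} contains no descendant of W5 and blocks every backdoor path.
No other singleton works — e.g. {W8} leaves P1 open — so {W4} is the unique smallest valid adjustment set.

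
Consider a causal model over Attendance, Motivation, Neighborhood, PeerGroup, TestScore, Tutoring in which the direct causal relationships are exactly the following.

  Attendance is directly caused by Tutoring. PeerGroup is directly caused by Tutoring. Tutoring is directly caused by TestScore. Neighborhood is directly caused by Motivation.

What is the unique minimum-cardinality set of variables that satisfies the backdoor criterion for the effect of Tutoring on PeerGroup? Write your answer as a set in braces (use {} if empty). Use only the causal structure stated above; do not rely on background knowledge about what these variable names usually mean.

Variables eligible for adjustment (non-descendants of Tutoring, excluding Tutoring and PeerGroup): {Motivation, Neighborhood, TestScore}.
Backdoor paths from Tutoring to PeerGroup:
  (none)
With no backdoor paths the empty set already satisfies the criterion, and it is trivially minimal.

{}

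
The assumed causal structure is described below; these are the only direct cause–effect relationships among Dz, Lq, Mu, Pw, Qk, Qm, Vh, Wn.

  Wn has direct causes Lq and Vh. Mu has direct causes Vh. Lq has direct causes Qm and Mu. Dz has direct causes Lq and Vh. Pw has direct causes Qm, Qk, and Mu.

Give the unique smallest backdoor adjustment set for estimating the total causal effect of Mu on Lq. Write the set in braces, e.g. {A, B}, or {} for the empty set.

{}

Variables eligible for adjustment (non-descendants of Mu, excluding Mu and Lq): {Qk, Qm, Vh}.
Backdoor paths from Mu to Lq:
  P1: Mu <- Vh -> Dz <- Lq
  P2: Mu <- Vh -> Wn <- Lq
Each backdoor path contains an unconditioned collider, so every path is already blocked with the empty conditioning set:
  P1: blocked at collider Dz (neither it nor any descendant is in the conditioning set).
  P2: blocked at collider Wn (neither it nor any descendant is in the conditioning set).
The empty set is therefore the unique smallest valid set.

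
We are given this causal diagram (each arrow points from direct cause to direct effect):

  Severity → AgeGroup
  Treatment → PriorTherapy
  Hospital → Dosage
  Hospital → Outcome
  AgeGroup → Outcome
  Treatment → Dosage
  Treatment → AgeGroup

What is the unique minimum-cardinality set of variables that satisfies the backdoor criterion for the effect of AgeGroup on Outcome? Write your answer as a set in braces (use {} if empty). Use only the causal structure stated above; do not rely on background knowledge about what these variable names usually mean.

{}

Variables eligible for adjustment (non-descendants of AgeGroup, excluding AgeGroup and Outcome): {Dosage, Hospital, PriorTherapy, Severity, Treatment}.
Backdoor paths from AgeGroup to Outcome:
  P1: AgeGroup <- Treatment -> Dosage <- Hospital -> Outcome
Each backdoor path contains an unconditioned collider, so every path is already blocked with the empty conditioning set:
  P1: blocked at collider Dosage (neither it nor any descendant is in the conditioning set).
The empty set is therefore the unique smallest valid set.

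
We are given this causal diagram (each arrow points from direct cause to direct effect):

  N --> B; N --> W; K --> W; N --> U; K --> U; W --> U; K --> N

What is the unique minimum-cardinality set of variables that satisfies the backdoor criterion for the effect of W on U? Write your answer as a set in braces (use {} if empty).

{K, N}

Variables eligible for adjustment (non-descendants of W, excluding W and U): {B, K, N}.
Backdoor paths from W to U:
  P1: W <- K -> N -> U
  P2: W <- K -> U
  P3: W <- N <- K -> U
  P4: W <- N -> U
The empty set is not sufficient: P1 (W <- K -> N -> U) has no collider blocking it and no conditioned non-collider, so it is open.
Try {K, N}:
  P1: blocked at fork node K ∈ conditioning set.
  P2: blocked at fork node K ∈ conditioning set.
  P3: blocked at chain node N ∈ conditioning set.
  P4: blocked at fork node N ∈ conditioning set.
{K, N} contains no descendant of W and blocks every backdoor path.
Every element of {K, N} is needed (dropping K leaves P2 open; dropping N leaves P4 open), so no proper subset is valid.
Among all size-2 subsets of the eligible variables, only {K, N} blocks every backdoor path, so it is the unique smallest valid adjustment set.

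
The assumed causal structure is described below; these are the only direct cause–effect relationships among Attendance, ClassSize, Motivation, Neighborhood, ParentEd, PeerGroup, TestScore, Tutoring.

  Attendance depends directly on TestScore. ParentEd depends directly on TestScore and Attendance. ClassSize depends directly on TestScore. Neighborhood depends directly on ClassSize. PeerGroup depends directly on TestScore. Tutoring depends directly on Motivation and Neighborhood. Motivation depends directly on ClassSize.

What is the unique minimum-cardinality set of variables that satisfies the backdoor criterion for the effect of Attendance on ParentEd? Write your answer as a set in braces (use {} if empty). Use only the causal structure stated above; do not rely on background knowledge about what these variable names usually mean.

Variables eligible for adjustment (non-descendants of Attendance, excluding Attendance and ParentEd): {ClassSize, Motivation, Neighborhood, PeerGroup, TestScore, Tutoring}.
Backdoor paths from Attendance to ParentEd:
  P1: Attendance <- TestScore -> ParentEd
The empty set is not sufficient: P1 (Attendance <- TestScore -> ParentEd) has no collider blocking it and no conditioned non-collider, so it is open.
Try {TestScore}:
  P1: blocked at fork node TestScore ∈ conditioning set.
{TestScore} contains no descendant of Attendance and blocks every backdoor path.
No other singleton works — e.g. {ClassSize} leaves P1 open — so {TestScore} is the unique smallest valid adjustment set.

{TestScore}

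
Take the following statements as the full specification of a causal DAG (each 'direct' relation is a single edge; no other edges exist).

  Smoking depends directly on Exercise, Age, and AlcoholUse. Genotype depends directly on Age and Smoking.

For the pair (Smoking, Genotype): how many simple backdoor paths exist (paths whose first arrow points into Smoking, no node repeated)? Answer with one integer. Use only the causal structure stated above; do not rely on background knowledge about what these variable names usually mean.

A backdoor path from Smoking to Genotype is any simple undirected path whose first edge points into Smoking (i.e. leaves Smoking via a parent).
Parents of Smoking: {Age, AlcoholUse, Exercise}.
Enumerating:
  P1: Smoking <- Age -> Genotype
That exhausts the simple backdoor paths. Count: 1.

1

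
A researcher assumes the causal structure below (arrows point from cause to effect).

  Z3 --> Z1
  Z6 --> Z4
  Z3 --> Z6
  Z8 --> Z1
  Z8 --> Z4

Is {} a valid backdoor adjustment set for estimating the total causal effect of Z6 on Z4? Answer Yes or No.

Backdoor paths from Z6 to Z4 (paths whose first edge points into Z6):
  P1: Z6 <- Z3 -> Z1 <- Z8 -> Z4
Condition 1 (no descendant of Z6 in the set): holds — descendants of Z6 are {Z4}; none are in {}.
Condition 2 (every backdoor path blocked by {}):
  P1: blocked at collider Z1 (neither it nor any descendant is in the conditioning set).
{} satisfies the backdoor criterion.

Yes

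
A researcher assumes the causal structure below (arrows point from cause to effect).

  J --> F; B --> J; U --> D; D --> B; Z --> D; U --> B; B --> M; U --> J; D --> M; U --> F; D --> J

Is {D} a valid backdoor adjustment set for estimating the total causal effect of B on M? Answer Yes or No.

Yes

Backdoor paths from B to M (paths whose first edge points into B):
  P1: B <- U -> D -> M
  P2: B <- U -> J <- D -> M
  P3: B <- U -> F <- J <- D -> M
  P4: B <- D -> M
Condition 1 (no descendant of B in the set): holds — descendants of B are {F, J, M}; none are in {D}.
Condition 2 (every backdoor path blocked by {D}):
  P1: blocked at chain node D ∈ conditioning set.
  P2: blocked at collider J (neither it nor any descendant is in the conditioning set).
  P3: blocked at collider F (neither it nor any descendant is in the conditioning set).
  P4: blocked at fork node D ∈ conditioning set.
{D} satisfies the backdoor criterion.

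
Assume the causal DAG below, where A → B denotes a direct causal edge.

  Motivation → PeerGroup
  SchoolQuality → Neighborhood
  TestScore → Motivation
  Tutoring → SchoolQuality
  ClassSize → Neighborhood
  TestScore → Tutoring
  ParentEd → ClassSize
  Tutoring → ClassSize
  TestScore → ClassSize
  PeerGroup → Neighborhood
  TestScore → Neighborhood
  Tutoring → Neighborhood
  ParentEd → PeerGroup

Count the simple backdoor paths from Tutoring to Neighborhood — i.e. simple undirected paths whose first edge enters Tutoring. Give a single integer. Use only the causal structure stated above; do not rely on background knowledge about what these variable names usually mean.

5

A backdoor path from Tutoring to Neighborhood is any simple undirected path whose first edge points into Tutoring (i.e. leaves Tutoring via a parent).
Parents of Tutoring: {TestScore}.
Enumerating:
  P1: Tutoring <- TestScore -> ClassSize <- ParentEd -> PeerGroup -> Neighborhood
  P2: Tutoring <- TestScore -> ClassSize -> Neighborhood
  P3: Tutoring <- TestScore -> Motivation -> PeerGroup <- ParentEd -> ClassSize -> Neighborhood
  P4: Tutoring <- TestScore -> Motivation -> PeerGroup -> Neighborhood
  P5: Tutoring <- TestScore -> Neighborhood
That exhausts the simple backdoor paths. Count: 5.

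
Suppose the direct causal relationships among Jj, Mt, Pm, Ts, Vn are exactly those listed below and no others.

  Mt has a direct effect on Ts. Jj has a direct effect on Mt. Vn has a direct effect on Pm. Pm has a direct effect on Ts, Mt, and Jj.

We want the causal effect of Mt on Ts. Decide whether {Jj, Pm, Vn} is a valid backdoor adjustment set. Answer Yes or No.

Yes

Backdoor paths from Mt to Ts (paths whose first edge points into Mt):
  P1: Mt <- Pm -> Ts
  P2: Mt <- Jj <- Pm -> Ts
Condition 1 (no descendant of Mt in the set): holds — descendants of Mt are {Ts}; none are in {Jj, Pm, Vn}.
Condition 2 (every backdoor path blocked by {Jj, Pm, Vn}):
  P1: blocked at fork node Pm ∈ conditioning set.
  P2: blocked at chain node Jj ∈ conditioning set.
{Jj, Pm, Vn} satisfies the backdoor criterion.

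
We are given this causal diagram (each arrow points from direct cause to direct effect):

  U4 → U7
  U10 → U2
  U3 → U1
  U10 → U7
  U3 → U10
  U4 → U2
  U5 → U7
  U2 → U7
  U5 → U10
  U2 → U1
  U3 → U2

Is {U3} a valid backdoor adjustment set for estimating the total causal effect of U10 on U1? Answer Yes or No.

Backdoor paths from U10 to U1 (paths whose first edge points into U10):
  P1: U10 <- U3 -> U2 -> U1
  P2: U10 <- U3 -> U1
  P3: U10 <- U5 -> U7 <- U4 -> U2 <- U3 -> U1
  P4: U10 <- U5 -> U7 <- U4 -> U2 -> U1
  P5: U10 <- U5 -> U7 <- U2 <- U3 -> U1
  P6: U10 <- U5 -> U7 <- U2 -> U1
Condition 1 (no descendant of U10 in the set): holds — descendants of U10 are {U1, U2, U7}; none are in {U3}.
Condition 2 (every backdoor path blocked by {U3}):
  P1: blocked at fork node U3 ∈ conditioning set.
  P2: blocked at fork node U3 ∈ conditioning set.
  P3: blocked at collider U7 (neither it nor any descendant is in the conditioning set).
  P4: blocked at collider U7 (neither it nor any descendant is in the conditioning set).
  P5: blocked at collider U7 (neither it nor any descendant is in the conditioning set).
  P6: blocked at collider U7 (neither it nor any descendant is in the conditioning set).
{U3} satisfies the backdoor criterion.

Yes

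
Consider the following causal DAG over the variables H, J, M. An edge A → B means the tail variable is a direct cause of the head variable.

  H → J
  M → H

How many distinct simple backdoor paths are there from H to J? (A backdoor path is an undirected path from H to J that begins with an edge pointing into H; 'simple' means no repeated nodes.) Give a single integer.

0

A backdoor path from H to J is any simple undirected path whose first edge points into H (i.e. leaves H via a parent).
Parents of H: {M}.
No simple path from any parent of H reaches J without revisiting H, so there are no backdoor paths.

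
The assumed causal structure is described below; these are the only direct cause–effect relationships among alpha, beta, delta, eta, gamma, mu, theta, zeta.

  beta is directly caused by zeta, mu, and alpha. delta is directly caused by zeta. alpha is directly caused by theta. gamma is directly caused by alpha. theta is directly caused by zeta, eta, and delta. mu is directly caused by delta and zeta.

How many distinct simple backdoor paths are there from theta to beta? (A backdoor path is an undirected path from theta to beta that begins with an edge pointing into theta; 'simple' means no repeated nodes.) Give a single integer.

7

A backdoor path from theta to beta is any simple undirected path whose first edge points into theta (i.e. leaves theta via a parent).
Parents of theta: {delta, eta, zeta}.
Enumerating:
  P1: theta <- zeta -> delta -> mu -> beta
  P2: theta <- zeta -> mu -> beta
  P3: theta <- zeta -> beta
  P4: theta <- delta <- zeta -> mu -> beta
  P5: theta <- delta <- zeta -> beta
  P6: theta <- delta -> mu <- zeta -> beta
  P7: theta <- delta -> mu -> beta
That exhausts the simple backdoor paths. Count: 7.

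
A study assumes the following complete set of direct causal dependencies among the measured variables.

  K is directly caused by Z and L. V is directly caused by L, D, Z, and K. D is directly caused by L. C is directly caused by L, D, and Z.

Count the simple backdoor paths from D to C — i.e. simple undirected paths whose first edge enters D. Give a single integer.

A backdoor path from D to C is any simple undirected path whose first edge points into D (i.e. leaves D via a parent).
Parents of D: {L}.
Enumerating:
  P1: D <- L -> K <- Z -> C
  P2: D <- L -> K -> V <- Z -> C
  P3: D <- L -> V <- Z -> C
  P4: D <- L -> V <- K <- Z -> C
  P5: D <- L -> C
That exhausts the simple backdoor paths. Count: 5.

5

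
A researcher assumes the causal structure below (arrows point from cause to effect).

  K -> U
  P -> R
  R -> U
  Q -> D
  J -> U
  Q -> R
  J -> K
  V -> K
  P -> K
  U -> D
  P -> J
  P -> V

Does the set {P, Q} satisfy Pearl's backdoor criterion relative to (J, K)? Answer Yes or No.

Backdoor paths from J to K (paths whose first edge points into J):
  P1: J <- P -> V -> K
  P2: J <- P -> R <- Q -> D <- U <- K
  P3: J <- P -> R -> U <- K
  P4: J <- P -> K
Condition 1 (no descendant of J in the set): holds — descendants of J are {D, K, U}; none are in {P, Q}.
Condition 2 (every backdoor path blocked by {P, Q}):
  P1: blocked at fork node P ∈ conditioning set.
  P2: blocked at fork node P ∈ conditioning set.
  P3: blocked at fork node P ∈ conditioning set.
  P4: blocked at fork node P ∈ conditioning set.
{P, Q} satisfies the backdoor criterion.

Yes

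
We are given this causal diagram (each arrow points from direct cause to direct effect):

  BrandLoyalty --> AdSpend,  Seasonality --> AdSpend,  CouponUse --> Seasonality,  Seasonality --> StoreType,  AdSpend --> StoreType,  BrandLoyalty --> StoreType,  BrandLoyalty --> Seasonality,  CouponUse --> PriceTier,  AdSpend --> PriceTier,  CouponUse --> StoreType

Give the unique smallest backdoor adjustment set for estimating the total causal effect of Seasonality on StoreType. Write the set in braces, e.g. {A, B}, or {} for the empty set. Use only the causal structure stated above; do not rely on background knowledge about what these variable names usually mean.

{BrandLoyalty, CouponUse}

Variables eligible for adjustment (non-descendants of Seasonality, excluding Seasonality and StoreType): {BrandLoyalty, CouponUse}.
Backdoor paths from Seasonality to StoreType:
  P1: Seasonality <- BrandLoyalty -> AdSpend -> PriceTier <- CouponUse -> StoreType
  P2: Seasonality <- BrandLoyalty -> AdSpend -> StoreType
  P3: Seasonality <- BrandLoyalty -> StoreType
  P4: Seasonality <- CouponUse -> PriceTier <- AdSpend <- BrandLoyalty -> StoreType
  P5: Seasonality <- CouponUse -> PriceTier <- AdSpend -> StoreType
  P6: Seasonality <- CouponUse -> StoreType
The empty set is not sufficient: P2 (Seasonality <- BrandLoyalty -> AdSpend -> StoreType) has no collider blocking it and no conditioned non-collider, so it is open.
Try {BrandLoyalty, CouponUse}:
  P1: blocked at fork node BrandLoyalty ∈ conditioning set.
  P2: blocked at fork node BrandLoyalty ∈ conditioning set.
  P3: blocked at fork node BrandLoyalty ∈ conditioning set.
  P4: blocked at fork node CouponUse ∈ conditioning set.
  P5: blocked at fork node CouponUse ∈ conditioning set.
  P6: blocked at fork node CouponUse ∈ conditioning set.
{BrandLoyalty, CouponUse} contains no descendant of Seasonality and blocks every backdoor path.
Every element of {BrandLoyalty, CouponUse} is needed (dropping BrandLoyalty leaves P2 open; dropping CouponUse leaves P6 open), so no proper subset is valid.
Among all size-2 subsets of the eligible variables, only {BrandLoyalty, CouponUse} blocks every backdoor path, so it is the unique smallest valid adjustment set.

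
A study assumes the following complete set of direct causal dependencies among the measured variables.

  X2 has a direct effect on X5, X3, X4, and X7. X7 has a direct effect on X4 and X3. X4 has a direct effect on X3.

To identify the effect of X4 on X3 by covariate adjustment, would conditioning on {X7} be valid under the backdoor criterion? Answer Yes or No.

No

Backdoor paths from X4 to X3 (paths whose first edge points into X4):
  P1: X4 <- X2 -> X7 -> X3
  P2: X4 <- X2 -> X3
  P3: X4 <- X7 <- X2 -> X3
  P4: X4 <- X7 -> X3
Condition 1 (no descendant of X4 in the set): holds — descendants of X4 are {X3}; none are in {X7}.
Condition 2 (every backdoor path blocked by {X7}):
  P1: blocked at chain node X7 ∈ conditioning set.
  P2: open — no interior node is in the conditioning set.
  P3: blocked at chain node X7 ∈ conditioning set.
  P4: blocked at fork node X7 ∈ conditioning set.
{X7} does not satisfy the backdoor criterion.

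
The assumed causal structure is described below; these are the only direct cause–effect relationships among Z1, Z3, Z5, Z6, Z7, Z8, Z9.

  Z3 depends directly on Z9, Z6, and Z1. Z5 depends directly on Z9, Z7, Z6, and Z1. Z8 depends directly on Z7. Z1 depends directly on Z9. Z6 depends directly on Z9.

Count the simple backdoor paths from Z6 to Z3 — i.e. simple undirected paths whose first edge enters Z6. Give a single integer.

3

A backdoor path from Z6 to Z3 is any simple undirected path whose first edge points into Z6 (i.e. leaves Z6 via a parent).
Parents of Z6: {Z9}.
Enumerating:
  P1: Z6 <- Z9 -> Z1 -> Z3
  P2: Z6 <- Z9 -> Z5 <- Z1 -> Z3
  P3: Z6 <- Z9 -> Z3
That exhausts the simple backdoor paths. Count: 3.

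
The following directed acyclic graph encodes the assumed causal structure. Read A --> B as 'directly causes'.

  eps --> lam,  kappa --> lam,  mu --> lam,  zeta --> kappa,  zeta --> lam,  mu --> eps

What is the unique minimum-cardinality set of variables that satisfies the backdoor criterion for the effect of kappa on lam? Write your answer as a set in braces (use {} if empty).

Variables eligible for adjustment (non-descendants of kappa, excluding kappa and lam): {eps, mu, zeta}.
Backdoor paths from kappa to lam:
  P1: kappa <- zeta -> lam
The empty set is not sufficient: P1 (kappa <- zeta -> lam) has no collider blocking it and no conditioned non-collider, so it is open.
Try {zeta}:
  P1: blocked at fork node zeta ∈ conditioning set.
{zeta} contains no descendant of kappa and blocks every backdoor path.
No other singleton works — e.g. {mu} leaves P1 open — so {zeta} is the unique smallest valid adjustment set.

{zeta}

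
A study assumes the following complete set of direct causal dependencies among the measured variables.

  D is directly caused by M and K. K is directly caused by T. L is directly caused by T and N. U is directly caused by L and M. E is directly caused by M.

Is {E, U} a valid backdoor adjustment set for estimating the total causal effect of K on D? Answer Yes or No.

Backdoor paths from K to D (paths whose first edge points into K):
  P1: K <- T -> L -> U <- M -> D
Condition 1 (no descendant of K in the set): holds — descendants of K are {D}; none are in {E, U}.
Condition 2 (every backdoor path blocked by {E, U}):
  P1: open — collider(s) U are conditioned on (or have a conditioned descendant) and no non-collider on the path is in the set.
{E, U} does not satisfy the backdoor criterion.

No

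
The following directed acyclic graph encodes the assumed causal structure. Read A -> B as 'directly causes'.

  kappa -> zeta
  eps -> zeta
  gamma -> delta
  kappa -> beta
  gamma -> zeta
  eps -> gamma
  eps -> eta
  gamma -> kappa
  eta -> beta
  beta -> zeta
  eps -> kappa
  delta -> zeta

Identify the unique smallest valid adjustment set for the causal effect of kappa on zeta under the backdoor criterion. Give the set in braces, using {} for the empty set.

{eps, gamma}

Variables eligible for adjustment (non-descendants of kappa, excluding kappa and zeta): {delta, eps, eta, gamma}.
Backdoor paths from kappa to zeta:
  P1: kappa <- eps -> gamma -> delta -> zeta
  P2: kappa <- eps -> gamma -> zeta
  P3: kappa <- eps -> eta -> beta -> zeta
  P4: kappa <- eps -> zeta
  P5: kappa <- gamma <- eps -> eta -> beta -> zeta
  P6: kappa <- gamma <- eps -> zeta
  P7: kappa <- gamma -> delta -> zeta
  P8: kappa <- gamma -> zeta
The empty set is not sufficient: P1 (kappa <- eps -> gamma -> delta -> zeta) has no collider blocking it and no conditioned non-collider, so it is open.
Try {eps, gamma}:
  P1: blocked at fork node eps ∈ conditioning set.
  P2: blocked at fork node eps ∈ conditioning set.
  P3: blocked at fork node eps ∈ conditioning set.
  P4: blocked at fork node eps ∈ conditioning set.
  P5: blocked at chain node gamma ∈ conditioning set.
  P6: blocked at chain node gamma ∈ conditioning set.
  P7: blocked at fork node gamma ∈ conditioning set.
  P8: blocked at fork node gamma ∈ conditioning set.
{eps, gamma} contains no descendant of kappa and blocks every backdoor path.
Every element of {eps, gamma} is needed (dropping eps leaves P3 open; dropping gamma leaves P7 open), so no proper subset is valid.
Among all size-2 subsets of the eligible variables, only {eps, gamma} blocks every backdoor path, so it is the unique smallest valid adjustment set.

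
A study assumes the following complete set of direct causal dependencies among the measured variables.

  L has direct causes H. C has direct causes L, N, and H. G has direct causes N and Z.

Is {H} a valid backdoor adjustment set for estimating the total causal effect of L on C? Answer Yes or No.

Yes

Backdoor paths from L to C (paths whose first edge points into L):
  P1: L <- H -> C
Condition 1 (no descendant of L in the set): holds — descendants of L are {C}; none are in {H}.
Condition 2 (every backdoor path blocked by {H}):
  P1: blocked at fork node H ∈ conditioning set.
{H} satisfies the backdoor criterion.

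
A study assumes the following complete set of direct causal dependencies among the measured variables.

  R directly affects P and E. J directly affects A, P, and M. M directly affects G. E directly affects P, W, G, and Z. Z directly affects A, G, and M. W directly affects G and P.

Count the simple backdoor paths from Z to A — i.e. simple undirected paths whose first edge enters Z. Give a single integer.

8

A backdoor path from Z to A is any simple undirected path whose first edge points into Z (i.e. leaves Z via a parent).
Parents of Z: {E}.
Enumerating:
  P1: Z <- E <- R -> P <- J -> A
  P2: Z <- E <- R -> P <- W -> G <- M <- J -> A
  P3: Z <- E -> W -> P <- J -> A
  P4: Z <- E -> W -> G <- M <- J -> A
  P5: Z <- E -> P <- J -> A
  P6: Z <- E -> P <- W -> G <- M <- J -> A
  P7: Z <- E -> G <- W -> P <- J -> A
  P8: Z <- E -> G <- M <- J -> A
That exhausts the simple backdoor paths. Count: 8.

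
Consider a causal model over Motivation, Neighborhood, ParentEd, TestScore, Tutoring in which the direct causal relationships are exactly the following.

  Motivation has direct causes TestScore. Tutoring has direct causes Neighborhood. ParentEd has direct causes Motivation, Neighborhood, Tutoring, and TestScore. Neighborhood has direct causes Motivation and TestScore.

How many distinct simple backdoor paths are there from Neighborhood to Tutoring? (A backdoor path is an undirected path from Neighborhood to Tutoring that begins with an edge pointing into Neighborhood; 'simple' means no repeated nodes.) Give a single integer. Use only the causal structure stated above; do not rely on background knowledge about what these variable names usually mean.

4

A backdoor path from Neighborhood to Tutoring is any simple undirected path whose first edge points into Neighborhood (i.e. leaves Neighborhood via a parent).
Parents of Neighborhood: {Motivation, TestScore}.
Enumerating:
  P1: Neighborhood <- TestScore -> Motivation -> ParentEd <- Tutoring
  P2: Neighborhood <- TestScore -> ParentEd <- Tutoring
  P3: Neighborhood <- Motivation <- TestScore -> ParentEd <- Tutoring
  P4: Neighborhood <- Motivation -> ParentEd <- Tutoring
That exhausts the simple backdoor paths. Count: 4.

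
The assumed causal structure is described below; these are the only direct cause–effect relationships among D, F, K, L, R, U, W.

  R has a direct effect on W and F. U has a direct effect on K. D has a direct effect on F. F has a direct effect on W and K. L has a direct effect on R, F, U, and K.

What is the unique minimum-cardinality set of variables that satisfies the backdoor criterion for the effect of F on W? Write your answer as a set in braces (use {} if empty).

{R}

Variables eligible for adjustment (non-descendants of F, excluding F and W): {D, L, R, U}.
Backdoor paths from F to W:
  P1: F <- L -> R -> W
  P2: F <- R -> W
The empty set is not sufficient: P1 (F <- L -> R -> W) has no collider blocking it and no conditioned non-collider, so it is open.
Try {R}:
  P1: blocked at chain node R ∈ conditioning set.
  P2: blocked at fork node R ∈ conditioning set.
{R} contains no descendant of F and blocks every backdoor path.
No other singleton works — e.g. {D} leaves P1 open — so {R} is the unique smallest valid adjustment set.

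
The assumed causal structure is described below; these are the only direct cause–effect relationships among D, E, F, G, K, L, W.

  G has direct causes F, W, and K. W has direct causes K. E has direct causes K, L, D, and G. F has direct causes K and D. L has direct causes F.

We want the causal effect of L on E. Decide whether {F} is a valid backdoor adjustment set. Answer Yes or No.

Yes

Backdoor paths from L to E (paths whose first edge points into L):
  P1: L <- F <- D -> E
  P2: L <- F <- K -> W -> G -> E
  P3: L <- F <- K -> G -> E
  P4: L <- F <- K -> E
  P5: L <- F -> G <- K -> E
  P6: L <- F -> G <- W <- K -> E
  P7: L <- F -> G -> E
Condition 1 (no descendant of L in the set): holds — descendants of L are {E}; none are in {F}.
Condition 2 (every backdoor path blocked by {F}):
  P1: blocked at chain node F ∈ conditioning set.
  P2: blocked at chain node F ∈ conditioning set.
  P3: blocked at chain node F ∈ conditioning set.
  P4: blocked at chain node F ∈ conditioning set.
  P5: blocked at fork node F ∈ conditioning set.
  P6: blocked at fork node F ∈ conditioning set.
  P7: blocked at fork node F ∈ conditioning set.
{F} satisfies the backdoor criterion.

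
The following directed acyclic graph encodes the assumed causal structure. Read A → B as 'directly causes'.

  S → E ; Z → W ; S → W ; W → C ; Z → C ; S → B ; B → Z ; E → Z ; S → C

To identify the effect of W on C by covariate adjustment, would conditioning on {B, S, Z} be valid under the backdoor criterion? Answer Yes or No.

Yes

Backdoor paths from W to C (paths whose first edge points into W):
  P1: W <- S -> E -> Z -> C
  P2: W <- S -> B -> Z -> C
  P3: W <- S -> C
  P4: W <- Z <- E <- S -> C
  P5: W <- Z <- B <- S -> C
  P6: W <- Z -> C
Condition 1 (no descendant of W in the set): holds — descendants of W are {C}; none are in {B, S, Z}.
Condition 2 (every backdoor path blocked by {B, S, Z}):
  P1: blocked at fork node S ∈ conditioning set.
  P2: blocked at fork node S ∈ conditioning set.
  P3: blocked at fork node S ∈ conditioning set.
  P4: blocked at chain node Z ∈ conditioning set.
  P5: blocked at chain node Z ∈ conditioning set.
  P6: blocked at fork node Z ∈ conditioning set.
{B, S, Z} satisfies the backdoor criterion.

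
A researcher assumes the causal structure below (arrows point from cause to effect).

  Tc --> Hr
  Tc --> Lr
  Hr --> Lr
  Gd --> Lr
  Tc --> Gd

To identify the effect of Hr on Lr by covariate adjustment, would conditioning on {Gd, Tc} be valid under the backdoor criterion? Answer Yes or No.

Backdoor paths from Hr to Lr (paths whose first edge points into Hr):
  P1: Hr <- Tc -> Gd -> Lr
  P2: Hr <- Tc -> Lr
Condition 1 (no descendant of Hr in the set): holds — descendants of Hr are {Lr}; none are in {Gd, Tc}.
Condition 2 (every backdoor path blocked by {Gd, Tc}):
  P1: blocked at fork node Tc ∈ conditioning set.
  P2: blocked at fork node Tc ∈ conditioning set.
{Gd, Tc} satisfies the backdoor criterion.

Yes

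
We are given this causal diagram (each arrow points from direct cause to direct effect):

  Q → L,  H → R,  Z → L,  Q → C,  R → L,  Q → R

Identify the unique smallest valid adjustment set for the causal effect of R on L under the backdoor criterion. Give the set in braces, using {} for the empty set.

Variables eligible for adjustment (non-descendants of R, excluding R and L): {C, H, Q, Z}.
Backdoor paths from R to L:
  P1: R <- Q -> L
The empty set is not sufficient: P1 (R <- Q -> L) has no collider blocking it and no conditioned non-collider, so it is open.
Try {Q}:
  P1: blocked at fork node Q ∈ conditioning set.
{Q} contains no descendant of R and blocks every backdoor path.
No other singleton works — e.g. {H} leaves P1 open — so {Q} is the unique smallest valid adjustment set.

{Q}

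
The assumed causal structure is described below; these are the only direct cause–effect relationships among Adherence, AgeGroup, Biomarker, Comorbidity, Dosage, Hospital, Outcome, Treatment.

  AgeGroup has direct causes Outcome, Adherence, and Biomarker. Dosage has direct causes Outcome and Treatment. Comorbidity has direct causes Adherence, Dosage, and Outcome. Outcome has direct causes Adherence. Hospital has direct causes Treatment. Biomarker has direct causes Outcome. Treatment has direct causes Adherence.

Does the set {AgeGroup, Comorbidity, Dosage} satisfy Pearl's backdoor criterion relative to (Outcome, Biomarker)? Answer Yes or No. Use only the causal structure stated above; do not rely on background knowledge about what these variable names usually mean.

No

Backdoor paths from Outcome to Biomarker (paths whose first edge points into Outcome):
  P1: Outcome <- Adherence -> AgeGroup <- Biomarker
Condition 1 (no descendant of Outcome in the set): FAILS — AgeGroup, Comorbidity, and Dosage are descendants of Outcome.
Condition 2 (every backdoor path blocked by {AgeGroup, Comorbidity, Dosage}):
  P1: open — collider(s) AgeGroup are conditioned on (or have a conditioned descendant) and no non-collider on the path is in the set.
{AgeGroup, Comorbidity, Dosage} does not satisfy the backdoor criterion.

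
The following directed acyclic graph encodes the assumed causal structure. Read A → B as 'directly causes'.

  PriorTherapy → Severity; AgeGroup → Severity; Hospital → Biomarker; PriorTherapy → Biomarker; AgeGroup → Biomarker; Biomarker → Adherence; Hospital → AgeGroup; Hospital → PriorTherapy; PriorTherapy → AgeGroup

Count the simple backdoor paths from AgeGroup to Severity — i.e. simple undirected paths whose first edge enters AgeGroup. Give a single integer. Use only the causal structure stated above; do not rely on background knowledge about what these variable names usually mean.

A backdoor path from AgeGroup to Severity is any simple undirected path whose first edge points into AgeGroup (i.e. leaves AgeGroup via a parent).
Parents of AgeGroup: {Hospital, PriorTherapy}.
Enumerating:
  P1: AgeGroup <- Hospital -> PriorTherapy -> Severity
  P2: AgeGroup <- Hospital -> Biomarker <- PriorTherapy -> Severity
  P3: AgeGroup <- PriorTherapy -> Severity
That exhausts the simple backdoor paths. Count: 3.

3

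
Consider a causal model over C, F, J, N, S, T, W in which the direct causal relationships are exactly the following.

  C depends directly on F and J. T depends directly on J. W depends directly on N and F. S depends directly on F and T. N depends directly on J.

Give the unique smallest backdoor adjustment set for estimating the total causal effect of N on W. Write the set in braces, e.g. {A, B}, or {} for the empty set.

{}

Variables eligible for adjustment (non-descendants of N, excluding N and W): {C, F, J, S, T}.
Backdoor paths from N to W:
  P1: N <- J -> T -> S <- F -> W
  P2: N <- J -> C <- F -> W
Each backdoor path contains an unconditioned collider, so every path is already blocked with the empty conditioning set:
  P1: blocked at collider S (neither it nor any descendant is in the conditioning set).
  P2: blocked at collider C (neither it nor any descendant is in the conditioning set).
The empty set is therefore the unique smallest valid set.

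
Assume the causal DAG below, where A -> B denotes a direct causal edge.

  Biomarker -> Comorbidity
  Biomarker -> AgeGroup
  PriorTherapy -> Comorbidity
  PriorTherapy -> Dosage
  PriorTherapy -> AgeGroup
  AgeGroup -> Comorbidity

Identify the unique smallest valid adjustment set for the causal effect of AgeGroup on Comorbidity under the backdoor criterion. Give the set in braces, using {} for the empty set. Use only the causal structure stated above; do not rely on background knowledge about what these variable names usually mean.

{Biomarker, PriorTherapy}

Variables eligible for adjustment (non-descendants of AgeGroup, excluding AgeGroup and Comorbidity): {Biomarker, Dosage, PriorTherapy}.
Backdoor paths from AgeGroup to Comorbidity:
  P1: AgeGroup <- Biomarker -> Comorbidity
  P2: AgeGroup <- PriorTherapy -> Comorbidity
The empty set is not sufficient: P1 (AgeGroup <- Biomarker -> Comorbidity) has no collider blocking it and no conditioned non-collider, so it is open.
Try {Biomarker, PriorTherapy}:
  P1: blocked at fork node Biomarker ∈ conditioning set.
  P2: blocked at fork node PriorTherapy ∈ conditioning set.
{Biomarker, PriorTherapy} contains no descendant of AgeGroup and blocks every backdoor path.
Every element of {Biomarker, PriorTherapy} is needed (dropping Biomarker leaves P1 open; dropping PriorTherapy leaves P2 open), so no proper subset is valid.
Among all size-2 subsets of the eligible variables, only {Biomarker, PriorTherapy} blocks every backdoor path, so it is the unique smallest valid adjustment set.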